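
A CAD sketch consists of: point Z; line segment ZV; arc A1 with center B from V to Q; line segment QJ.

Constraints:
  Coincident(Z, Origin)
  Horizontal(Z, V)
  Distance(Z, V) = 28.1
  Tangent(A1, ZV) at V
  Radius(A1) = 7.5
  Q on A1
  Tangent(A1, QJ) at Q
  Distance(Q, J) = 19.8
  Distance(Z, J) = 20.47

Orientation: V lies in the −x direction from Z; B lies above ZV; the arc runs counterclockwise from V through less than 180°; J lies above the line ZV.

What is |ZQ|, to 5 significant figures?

22.478

Checks: |BQ| = 7.500 ✓; ∠(BQ, QJ) = 90.00° ✓; |QJ| = 19.80 ✓; |ZJ| = 20.47 ✓.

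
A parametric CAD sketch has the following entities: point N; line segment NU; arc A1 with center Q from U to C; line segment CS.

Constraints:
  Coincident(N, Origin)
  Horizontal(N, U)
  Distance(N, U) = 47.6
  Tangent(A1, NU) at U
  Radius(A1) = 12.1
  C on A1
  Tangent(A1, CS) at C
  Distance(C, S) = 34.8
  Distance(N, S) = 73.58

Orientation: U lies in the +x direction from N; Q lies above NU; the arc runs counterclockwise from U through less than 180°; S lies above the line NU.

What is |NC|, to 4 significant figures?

61.12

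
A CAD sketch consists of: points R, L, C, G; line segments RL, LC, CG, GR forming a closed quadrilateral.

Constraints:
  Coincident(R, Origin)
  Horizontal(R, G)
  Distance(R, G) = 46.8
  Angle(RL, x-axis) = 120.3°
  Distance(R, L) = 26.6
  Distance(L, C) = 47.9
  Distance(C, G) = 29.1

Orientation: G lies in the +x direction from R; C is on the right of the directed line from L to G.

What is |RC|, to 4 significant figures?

23.00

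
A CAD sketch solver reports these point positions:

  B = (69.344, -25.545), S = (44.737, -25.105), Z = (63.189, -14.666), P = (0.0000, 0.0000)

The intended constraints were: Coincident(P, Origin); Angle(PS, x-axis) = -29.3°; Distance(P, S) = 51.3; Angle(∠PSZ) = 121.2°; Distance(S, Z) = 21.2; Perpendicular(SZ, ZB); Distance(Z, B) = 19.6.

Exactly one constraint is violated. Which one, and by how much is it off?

Distance(Z, B) = 19.6 — off by 7.10.

P = (0.00, 0.00) ✓; PS at -29.30° ✓; |PS| = 51.30 ✓; ∠PSZ = 121.2° ✓; |SZ| = 21.20 ✓; ∠(SZ, ZB) = 90.00° ✓; |ZB| = 12.50 ✗.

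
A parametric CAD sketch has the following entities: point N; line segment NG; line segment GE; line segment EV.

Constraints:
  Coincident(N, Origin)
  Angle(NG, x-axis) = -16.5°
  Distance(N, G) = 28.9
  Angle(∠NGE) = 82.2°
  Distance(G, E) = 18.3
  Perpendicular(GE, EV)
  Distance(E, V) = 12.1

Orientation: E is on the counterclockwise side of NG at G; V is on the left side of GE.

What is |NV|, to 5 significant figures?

21.910

N is at the origin; NG runs at -16.5° with length 28.9, so G = 28.9·(cos -16.5°, sin -16.5°) = (27.710, -8.2080). ∠NGE = 82.2°, so GE runs at -16.5° + (180° − 82.2°) = 81.300° from the x-axis; with |GE| = 18.3, E = G + 18.3·(cos 81.300°, sin 81.300°) = (30.478, 9.8814). The perpendicularity gives EV at right angles to GE; with |EV| = 12.1 on the left of GE, V = E + 12.1·(-0.98849, 0.15126) = (18.517, 11.712). Then |NV| = |V − N| = 21.910.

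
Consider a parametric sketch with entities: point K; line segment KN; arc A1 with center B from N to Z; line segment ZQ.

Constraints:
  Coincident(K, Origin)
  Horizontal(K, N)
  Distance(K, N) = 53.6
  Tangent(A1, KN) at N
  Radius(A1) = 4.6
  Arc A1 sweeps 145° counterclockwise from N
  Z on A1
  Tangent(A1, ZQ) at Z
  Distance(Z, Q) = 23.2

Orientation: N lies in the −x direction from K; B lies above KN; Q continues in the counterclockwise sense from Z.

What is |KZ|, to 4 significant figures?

51.64

K is at the origin; K and N share the same y with |KN| = 53.6 and N on the −x side, so N = (-53.60, 0.000). The tangent condition forces BN to be normal to KN, so B = N + (0, 4.6) = (-53.60, 4.600). On A1, N sits at bearing -90° from B; a 145° counterclockwise sweep puts Z at bearing 55°, so Z = B + 4.6·(cos 55°, sin 55°) = (-50.96, 8.368). Then |KZ| = |Z − K| = 51.64.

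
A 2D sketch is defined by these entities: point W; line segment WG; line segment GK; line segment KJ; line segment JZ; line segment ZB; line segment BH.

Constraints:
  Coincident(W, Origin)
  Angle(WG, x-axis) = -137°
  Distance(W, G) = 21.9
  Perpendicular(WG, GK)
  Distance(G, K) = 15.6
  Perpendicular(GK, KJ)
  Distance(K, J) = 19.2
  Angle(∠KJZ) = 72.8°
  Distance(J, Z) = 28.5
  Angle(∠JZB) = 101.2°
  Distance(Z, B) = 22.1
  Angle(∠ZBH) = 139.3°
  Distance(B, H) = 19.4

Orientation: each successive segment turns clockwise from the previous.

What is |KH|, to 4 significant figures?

26.78

W is at the origin; WG runs at -137.0° with length 21.9, so G = (-16.02, -14.94). The perpendicularity gives GK at right angles to WG, so GK runs at 133.0°; with |GK| = 15.6, K = (-26.66, -3.527). GK is perpendicular to KJ, so KJ runs at 43.00°; with |KJ| = 19.2, J = (-12.61, 9.568). ∠KJZ = 72.8° gives JZ at -64.20° from the x-axis; with |JZ| = 28.5, Z = (-0.2097, -16.09). ∠JZB = 101.2° gives ZB at -143.0° from the x-axis; with |ZB| = 22.1, B = (-17.86, -29.39). ∠ZBH = 139.3° gives BH at 176.3° from the x-axis; with |BH| = 19.4, H = (-37.22, -28.14). Then |KH| = |H − K| = 26.78.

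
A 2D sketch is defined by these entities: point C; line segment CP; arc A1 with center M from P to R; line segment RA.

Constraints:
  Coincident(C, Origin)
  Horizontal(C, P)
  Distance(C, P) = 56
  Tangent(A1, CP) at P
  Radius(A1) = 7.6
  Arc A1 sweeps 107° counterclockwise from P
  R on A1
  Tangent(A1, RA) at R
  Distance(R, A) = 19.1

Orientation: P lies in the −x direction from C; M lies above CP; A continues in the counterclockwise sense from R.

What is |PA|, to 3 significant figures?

28.1

On A1, P sits at bearing -90° from M; a 107° counterclockwise sweep puts R at bearing 17°, so R = M + 7.6·(cos 17°, sin 17°) = (-48.7, 9.82). Since A1 is tangent to RA there, MR ⟂ RA, so RA runs along (−sin 17°, cos 17°); with |RA| = 19.1, A = (-54.3, 28.1). Then |PA| = |A − P| = 28.1.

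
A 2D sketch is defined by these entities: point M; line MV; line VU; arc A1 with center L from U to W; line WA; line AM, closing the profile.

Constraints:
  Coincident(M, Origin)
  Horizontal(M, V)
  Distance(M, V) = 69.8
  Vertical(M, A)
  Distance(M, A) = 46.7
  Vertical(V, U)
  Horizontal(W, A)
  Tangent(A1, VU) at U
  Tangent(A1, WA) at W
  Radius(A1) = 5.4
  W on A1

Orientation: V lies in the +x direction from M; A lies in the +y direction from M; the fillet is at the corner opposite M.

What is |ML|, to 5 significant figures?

76.505

M is at the origin; M and V share the same y with |MV| = 69.8 and V on the +x side, so V = (69.800, 0.0000). MA is vertical with |MA| = 46.7 and A on the +y side, so A = (0.0000, 46.700). The virtual corner opposite M is at (69.800, 46.700). Tangency of A1 to VU means the radius LU is perpendicular to VU and since A1 is tangent to WA there, LW ⟂ WA, with radius 5.4, so the center L sits 5.4 in from both sides at L = (64.400, 41.300). Then |ML| = |L − M| = 76.505.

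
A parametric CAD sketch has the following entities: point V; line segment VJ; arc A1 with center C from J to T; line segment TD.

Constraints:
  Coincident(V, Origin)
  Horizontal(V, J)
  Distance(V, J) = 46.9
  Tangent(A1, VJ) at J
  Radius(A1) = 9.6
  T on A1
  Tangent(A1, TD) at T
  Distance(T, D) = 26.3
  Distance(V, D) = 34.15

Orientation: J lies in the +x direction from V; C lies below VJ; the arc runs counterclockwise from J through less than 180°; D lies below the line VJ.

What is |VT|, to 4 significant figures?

39.41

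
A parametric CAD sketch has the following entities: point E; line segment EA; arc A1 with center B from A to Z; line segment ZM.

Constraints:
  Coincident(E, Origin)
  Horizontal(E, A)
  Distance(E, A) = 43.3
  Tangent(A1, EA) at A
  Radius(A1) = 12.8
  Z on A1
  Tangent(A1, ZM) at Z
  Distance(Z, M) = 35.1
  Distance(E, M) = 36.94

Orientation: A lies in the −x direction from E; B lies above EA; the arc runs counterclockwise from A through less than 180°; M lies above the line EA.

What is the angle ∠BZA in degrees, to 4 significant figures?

62.14°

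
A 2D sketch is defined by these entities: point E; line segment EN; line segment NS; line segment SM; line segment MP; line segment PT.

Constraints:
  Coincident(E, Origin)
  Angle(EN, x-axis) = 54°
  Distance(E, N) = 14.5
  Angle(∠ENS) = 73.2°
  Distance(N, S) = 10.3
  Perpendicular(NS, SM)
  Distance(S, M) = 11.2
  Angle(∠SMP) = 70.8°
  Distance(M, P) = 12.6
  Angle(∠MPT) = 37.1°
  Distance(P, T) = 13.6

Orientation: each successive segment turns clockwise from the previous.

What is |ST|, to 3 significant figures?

3.06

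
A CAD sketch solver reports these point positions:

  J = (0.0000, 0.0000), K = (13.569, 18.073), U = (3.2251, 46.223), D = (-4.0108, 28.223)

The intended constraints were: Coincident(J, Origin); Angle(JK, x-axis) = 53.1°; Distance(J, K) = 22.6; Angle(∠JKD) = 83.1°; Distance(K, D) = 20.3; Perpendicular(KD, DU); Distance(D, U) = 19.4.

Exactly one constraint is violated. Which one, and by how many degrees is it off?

Perpendicular(KD, DU) — off by 8.10°.

J = (0.00, 0.00) ✓; JK at 53.10° ✓; |JK| = 22.60 ✓; ∠JKD = 83.10° ✓; |KD| = 20.30 ✓; ∠(KD, DU) = 81.90° ✗; |DU| = 19.40 ✓.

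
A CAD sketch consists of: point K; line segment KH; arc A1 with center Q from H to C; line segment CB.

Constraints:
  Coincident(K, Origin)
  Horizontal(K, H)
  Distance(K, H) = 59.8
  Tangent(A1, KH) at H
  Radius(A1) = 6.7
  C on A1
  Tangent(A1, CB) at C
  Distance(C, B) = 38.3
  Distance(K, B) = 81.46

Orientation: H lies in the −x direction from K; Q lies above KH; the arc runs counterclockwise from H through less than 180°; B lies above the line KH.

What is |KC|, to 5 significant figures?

54.390

Checks: K = (0.00, 0.00) ✓; |QC| = 6.700 ✓; ∠(QC, CB) = 90.00° ✓; |CB| = 38.30 ✓; |KB| = 81.46 ✓.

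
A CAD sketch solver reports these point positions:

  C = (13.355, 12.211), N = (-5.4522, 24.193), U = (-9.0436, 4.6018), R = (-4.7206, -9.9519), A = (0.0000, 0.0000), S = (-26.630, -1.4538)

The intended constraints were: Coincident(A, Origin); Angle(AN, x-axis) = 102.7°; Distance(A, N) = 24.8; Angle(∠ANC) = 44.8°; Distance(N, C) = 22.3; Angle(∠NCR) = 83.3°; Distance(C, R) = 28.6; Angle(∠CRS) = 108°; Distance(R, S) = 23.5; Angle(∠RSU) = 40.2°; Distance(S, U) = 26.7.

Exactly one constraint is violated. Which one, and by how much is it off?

Distance(S, U) = 26.7 — off by 8.10.

A = (0.00, 0.00) ✓; AN at 102.7° ✓; |AN| = 24.80 ✓; ∠ANC = 44.80° ✓; |NC| = 22.30 ✓; ∠NCR = 83.30° ✓; |CR| = 28.60 ✓; ∠CRS = 108.0° ✓; |RS| = 23.50 ✓; ∠RSU = 40.20° ✓; |SU| = 18.60 ✗.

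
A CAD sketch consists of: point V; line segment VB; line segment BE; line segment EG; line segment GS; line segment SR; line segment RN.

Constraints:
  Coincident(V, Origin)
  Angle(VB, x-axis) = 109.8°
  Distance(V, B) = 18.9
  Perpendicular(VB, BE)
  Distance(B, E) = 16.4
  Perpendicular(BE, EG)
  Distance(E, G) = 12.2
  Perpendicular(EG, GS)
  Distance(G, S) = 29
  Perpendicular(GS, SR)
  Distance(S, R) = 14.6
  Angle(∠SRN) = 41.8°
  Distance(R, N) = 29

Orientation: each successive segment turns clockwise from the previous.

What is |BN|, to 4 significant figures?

20.36

V is at the origin; VB runs at 109.8° with length 18.9, so B = (-6.402, 17.78). VB ⟂ BE, so BE runs at 19.80°; with |BE| = 16.4, E = (9.028, 23.34). BE ⟂ EG, so EG runs at -70.20°; with |EG| = 12.2, G = (13.16, 11.86). The perpendicularity gives GS at right angles to EG, so GS runs at -160.2°; with |GS| = 29.0, S = (-14.12, 2.036). GS is perpendicular to SR, so SR runs at 109.8°; with |SR| = 14.6, R = (-19.07, 15.77). ∠SRN = 41.8° gives RN at -28.40° from the x-axis; with |RN| = 29.0, N = (6.440, 1.980). Then |BN| = |N − B| = 20.36.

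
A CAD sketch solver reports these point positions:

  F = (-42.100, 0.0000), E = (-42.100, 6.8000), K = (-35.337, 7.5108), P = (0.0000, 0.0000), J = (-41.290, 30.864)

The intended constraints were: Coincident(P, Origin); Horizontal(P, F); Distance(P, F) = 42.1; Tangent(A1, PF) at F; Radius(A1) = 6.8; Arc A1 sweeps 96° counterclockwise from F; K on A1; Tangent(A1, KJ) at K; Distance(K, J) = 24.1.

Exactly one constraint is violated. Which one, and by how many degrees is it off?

Tangent(A1, KJ) at K — off by 8.30°.

P = (0.00, 0.00) ✓; P.y = 0.00, F.y = 0.00 ✓; |PF| = 42.10 ✓; ∠(EF, FP) = 90.00° ✓; |EF| = 6.800 ✓; bearing(E→K) − bearing(E→F) = 96.00° ✓; |EK| = 6.800 ✓; ∠(EK, KJ) = 81.70° ✗; |KJ| = 24.10 ✓.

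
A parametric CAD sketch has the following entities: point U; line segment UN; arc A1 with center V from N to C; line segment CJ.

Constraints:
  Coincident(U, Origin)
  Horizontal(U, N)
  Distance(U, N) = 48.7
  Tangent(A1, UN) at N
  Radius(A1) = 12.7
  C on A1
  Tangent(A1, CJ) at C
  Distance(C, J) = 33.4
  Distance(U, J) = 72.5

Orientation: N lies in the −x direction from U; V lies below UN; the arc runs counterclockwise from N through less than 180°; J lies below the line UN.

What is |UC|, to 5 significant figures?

63.016

U is at the origin; U and N share the same y with |UN| = 48.7 and N on the −x side, so N = (-48.700, 0.0000). The tangent condition forces VN to be normal to UN, so V = N + (0, -12.7) = (-48.700, -12.700). Since VC ⟂ CJ (tangency), |VJ| = √(12.7² + 33.4²) = 35.733 regardless of where C sits on A1. So J lies on both circle(U, 72.5) and circle(V, 35.733); the below-UN intersection is J = (-54.349, -47.984). C is the foot of the tangent from J: C = (-61.135, -15.280).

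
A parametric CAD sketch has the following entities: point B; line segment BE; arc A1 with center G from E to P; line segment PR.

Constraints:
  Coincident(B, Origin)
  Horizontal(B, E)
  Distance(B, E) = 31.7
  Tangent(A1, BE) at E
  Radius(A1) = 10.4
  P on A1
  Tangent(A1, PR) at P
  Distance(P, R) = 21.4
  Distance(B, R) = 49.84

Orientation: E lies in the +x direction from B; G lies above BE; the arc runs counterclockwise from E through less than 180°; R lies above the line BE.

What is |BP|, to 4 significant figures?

43.74

Checks: |GE| = 10.40 ✓; |GP| = 10.40 ✓; ∠(GP, PR) = 90.00° ✓; |PR| = 21.40 ✓; |BR| = 49.84 ✓.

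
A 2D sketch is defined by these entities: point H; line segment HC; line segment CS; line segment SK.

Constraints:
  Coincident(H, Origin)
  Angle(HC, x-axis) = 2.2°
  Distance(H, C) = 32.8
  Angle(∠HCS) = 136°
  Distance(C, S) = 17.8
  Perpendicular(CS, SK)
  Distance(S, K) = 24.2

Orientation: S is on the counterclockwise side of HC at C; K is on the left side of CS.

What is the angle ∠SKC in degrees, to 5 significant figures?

36.336°

H is at the origin; HC runs at 2.2° with length 32.8, so C = 32.8·(cos 2.2°, sin 2.2°) = (32.776, 1.2591). ∠HCS = 136.0°, so CS runs at 2.2° + (180° − 136.0°) = 46.200° from the x-axis; with |CS| = 17.8, S = C + 17.8·(cos 46.200°, sin 46.200°) = (45.096, 14.106). CS is perpendicular to SK; with |SK| = 24.2 on the left of CS, K = S + 24.2·(-0.72176, 0.69214) = (27.629, 30.856). Then cos ∠SKC = KS·KC / (|KS||KC|), giving 36.336°.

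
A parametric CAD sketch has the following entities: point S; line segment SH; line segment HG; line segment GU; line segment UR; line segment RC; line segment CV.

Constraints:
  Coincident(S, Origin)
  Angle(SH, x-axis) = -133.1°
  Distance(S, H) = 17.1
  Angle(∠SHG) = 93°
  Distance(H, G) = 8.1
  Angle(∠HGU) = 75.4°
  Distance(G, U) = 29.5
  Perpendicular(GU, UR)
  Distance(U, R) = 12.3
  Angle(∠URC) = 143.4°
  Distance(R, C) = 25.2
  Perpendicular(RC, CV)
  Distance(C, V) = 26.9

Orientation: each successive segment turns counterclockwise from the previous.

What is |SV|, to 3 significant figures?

28.6

S is at the origin; SH runs at -133.1° with length 17.1, so H = (-11.7, -12.5). ∠SHG = 93.0° gives HG at -46.1° from the x-axis; with |HG| = 8.1, G = (-6.07, -18.3). ∠HGU = 75.4° gives GU at 58.5° from the x-axis; with |GU| = 29.5, U = (9.35, 6.83). GU is perpendicular to UR, so UR runs at 148°; with |UR| = 12.3, R = (-1.14, 13.3). ∠URC = 143.4° gives RC at -175° from the x-axis; with |RC| = 25.2, C = (-26.2, 11.0). The perpendicularity gives CV at right angles to RC, so CV runs at -84.9°; with |CV| = 26.9, V = (-23.9, -15.8). Then |SV| = |V − S| = 28.6.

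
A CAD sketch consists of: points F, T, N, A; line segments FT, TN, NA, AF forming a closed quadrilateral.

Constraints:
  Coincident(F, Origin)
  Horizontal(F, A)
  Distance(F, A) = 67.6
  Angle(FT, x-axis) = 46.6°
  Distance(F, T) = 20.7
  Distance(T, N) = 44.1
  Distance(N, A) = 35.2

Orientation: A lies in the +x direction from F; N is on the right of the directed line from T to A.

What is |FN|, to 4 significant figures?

44.75

Checks: |TN| = 44.10 ✓; |NA| = 35.20 ✓.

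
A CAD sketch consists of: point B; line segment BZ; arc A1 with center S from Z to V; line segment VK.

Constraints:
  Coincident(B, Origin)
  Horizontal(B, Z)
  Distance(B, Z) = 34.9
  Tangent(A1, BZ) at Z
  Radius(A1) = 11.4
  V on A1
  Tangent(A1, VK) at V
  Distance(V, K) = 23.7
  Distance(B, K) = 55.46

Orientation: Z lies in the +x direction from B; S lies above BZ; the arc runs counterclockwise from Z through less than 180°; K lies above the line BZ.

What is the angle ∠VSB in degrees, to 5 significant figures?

173.24°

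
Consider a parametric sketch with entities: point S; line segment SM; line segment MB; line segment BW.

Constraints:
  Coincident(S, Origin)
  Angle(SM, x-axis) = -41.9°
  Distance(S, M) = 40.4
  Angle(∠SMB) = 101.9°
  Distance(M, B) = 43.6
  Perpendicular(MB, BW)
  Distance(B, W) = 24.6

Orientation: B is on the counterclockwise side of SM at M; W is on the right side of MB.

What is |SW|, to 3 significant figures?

82.5

S is at the origin; SM runs at -41.9° with length 40.4, so M = 40.4·(cos -41.9°, sin -41.9°) = (30.1, -27.0). ∠SMB = 101.9°, so MB runs at -41.9° + (180° − 101.9°) = 36.2° from the x-axis; with |MB| = 43.6, B = M + 43.6·(cos 36.2°, sin 36.2°) = (65.3, -1.23). MB ⟂ BW; with |BW| = 24.6 on the right of MB, W = B + 24.6·(0.591, -0.807) = (79.8, -21.1). Then |SW| = |W − S| = 82.5.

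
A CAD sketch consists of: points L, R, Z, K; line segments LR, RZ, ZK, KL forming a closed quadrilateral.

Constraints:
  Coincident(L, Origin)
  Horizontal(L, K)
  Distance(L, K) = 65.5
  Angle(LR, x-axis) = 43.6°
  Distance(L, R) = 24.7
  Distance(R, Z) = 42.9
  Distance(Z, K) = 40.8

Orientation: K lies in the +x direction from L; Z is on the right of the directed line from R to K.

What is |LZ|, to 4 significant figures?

39.75

L is at the origin; LK is horizontal with |LK| = 65.5 and K in +x, so K = (65.5, 0). LR runs at 43.6° with |LR| = 24.7, so R = (17.89, 17.03). Z is determined by |RZ| = 42.9 and |ZK| = 40.8 together: it lies at the intersection of circle(R, 42.9) and circle(K, 40.8). With |RK| = 50.57, the foot of the radical line on RK is 27.02 from R and the perpendicular offset is √(42.9² − 27.02²) = 33.32. Taking the right-of-RK solution: Z = (32.11, -23.44).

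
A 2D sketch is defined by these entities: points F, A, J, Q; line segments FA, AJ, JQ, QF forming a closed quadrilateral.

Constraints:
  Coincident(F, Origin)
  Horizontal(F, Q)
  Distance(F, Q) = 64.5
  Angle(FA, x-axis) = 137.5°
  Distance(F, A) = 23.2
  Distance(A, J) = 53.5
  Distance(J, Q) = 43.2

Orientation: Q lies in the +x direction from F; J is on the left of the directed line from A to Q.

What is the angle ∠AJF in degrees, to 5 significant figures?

25.572°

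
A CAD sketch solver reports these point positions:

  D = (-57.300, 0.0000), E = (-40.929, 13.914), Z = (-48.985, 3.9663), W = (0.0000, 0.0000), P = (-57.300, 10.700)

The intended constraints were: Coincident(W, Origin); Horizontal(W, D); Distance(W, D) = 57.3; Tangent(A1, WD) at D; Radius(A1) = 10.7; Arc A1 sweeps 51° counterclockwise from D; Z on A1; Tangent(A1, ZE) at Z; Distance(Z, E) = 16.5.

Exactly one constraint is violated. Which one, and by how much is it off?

Distance(Z, E) = 16.5 — off by 3.70.

W = (0.00, 0.00) ✓; W.y = 0.00, D.y = 0.00 ✓; |WD| = 57.30 ✓; ∠(PD, DW) = 90.00° ✓; |PD| = 10.70 ✓; bearing(P→Z) − bearing(P→D) = 51.00° ✓; |PZ| = 10.70 ✓; ∠(PZ, ZE) = 90.00° ✓; |ZE| = 12.80 ✗.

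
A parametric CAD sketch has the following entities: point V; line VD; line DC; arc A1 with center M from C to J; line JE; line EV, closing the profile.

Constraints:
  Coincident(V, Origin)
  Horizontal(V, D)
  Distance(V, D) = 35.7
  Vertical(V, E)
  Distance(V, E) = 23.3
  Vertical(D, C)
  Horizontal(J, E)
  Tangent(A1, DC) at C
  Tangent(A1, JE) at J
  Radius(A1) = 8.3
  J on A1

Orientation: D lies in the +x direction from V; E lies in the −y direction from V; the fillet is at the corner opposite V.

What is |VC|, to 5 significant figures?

38.723

V is at the origin; V and D share the same y with |VD| = 35.7 and D on the +x side, so D = (35.700, 0.0000). V and E share the same x with |VE| = 23.3 and E on the −y side, so E = (0.0000, -23.300). The virtual corner opposite V is at (35.700, -23.300). The tangent condition forces MC to be normal to DC and since A1 is tangent to JE there, MJ ⟂ JE, with radius 8.3, so the center M sits 8.3 in from both sides at M = (27.400, -15.000). That places the tangent points at C = (35.700, -15.000) on DC and J = (27.400, -23.300) on JE. Then |VC| = |C − V| = 38.723.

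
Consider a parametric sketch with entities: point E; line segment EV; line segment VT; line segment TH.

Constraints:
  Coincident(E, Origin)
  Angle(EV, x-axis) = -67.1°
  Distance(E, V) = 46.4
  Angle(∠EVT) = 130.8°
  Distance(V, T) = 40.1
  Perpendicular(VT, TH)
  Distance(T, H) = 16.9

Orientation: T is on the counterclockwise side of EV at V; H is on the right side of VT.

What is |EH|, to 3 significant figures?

87.6

∠EVT = 130.8°, so VT runs at -67.1° + (180° − 130.8°) = -17.9° from the x-axis; with |VT| = 40.1, T = V + 40.1·(cos -17.9°, sin -17.9°) = (56.2, -55.1). VT is perpendicular to TH; with |TH| = 16.9 on the right of VT, H = T + 16.9·(-0.307, -0.952) = (51.0, -71.1). Then |EH| = |H − E| = 87.6.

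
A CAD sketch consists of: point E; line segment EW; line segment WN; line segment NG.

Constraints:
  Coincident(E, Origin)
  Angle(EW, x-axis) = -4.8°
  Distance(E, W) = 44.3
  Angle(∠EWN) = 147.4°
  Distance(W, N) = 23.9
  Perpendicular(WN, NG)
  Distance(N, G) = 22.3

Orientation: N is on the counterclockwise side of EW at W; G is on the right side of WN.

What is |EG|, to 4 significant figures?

76.68

E is at the origin; EW runs at -4.8° with length 44.3, so W = 44.3·(cos -4.8°, sin -4.8°) = (44.14, -3.707). ∠EWN = 147.4°, so WN runs at -4.8° + (180° − 147.4°) = 27.80° from the x-axis; with |WN| = 23.9, N = W + 23.9·(cos 27.80°, sin 27.80°) = (65.29, 7.440). The perpendicularity gives NG at right angles to WN; with |NG| = 22.3 on the right of WN, G = N + 22.3·(0.4664, -0.8846) = (75.69, -12.29). Then |EG| = |G − E| = 76.68.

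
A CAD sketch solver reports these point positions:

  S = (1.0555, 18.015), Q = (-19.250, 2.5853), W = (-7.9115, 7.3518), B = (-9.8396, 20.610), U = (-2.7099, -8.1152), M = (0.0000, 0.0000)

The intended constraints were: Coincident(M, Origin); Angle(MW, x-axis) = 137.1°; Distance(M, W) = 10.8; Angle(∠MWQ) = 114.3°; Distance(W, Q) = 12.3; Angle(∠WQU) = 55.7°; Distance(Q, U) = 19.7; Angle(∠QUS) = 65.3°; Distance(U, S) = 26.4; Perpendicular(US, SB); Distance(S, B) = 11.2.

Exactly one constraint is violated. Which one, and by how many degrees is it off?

Perpendicular(US, SB) — off by 5.20°.

M = (0.00, 0.00) ✓; MW at 137.1° ✓; |MW| = 10.80 ✓; ∠MWQ = 114.3° ✓; |WQ| = 12.30 ✓; ∠WQU = 55.70° ✓; |QU| = 19.70 ✓; ∠QUS = 65.30° ✓; |US| = 26.40 ✓; ∠(US, SB) = 84.80° ✗; |SB| = 11.20 ✓.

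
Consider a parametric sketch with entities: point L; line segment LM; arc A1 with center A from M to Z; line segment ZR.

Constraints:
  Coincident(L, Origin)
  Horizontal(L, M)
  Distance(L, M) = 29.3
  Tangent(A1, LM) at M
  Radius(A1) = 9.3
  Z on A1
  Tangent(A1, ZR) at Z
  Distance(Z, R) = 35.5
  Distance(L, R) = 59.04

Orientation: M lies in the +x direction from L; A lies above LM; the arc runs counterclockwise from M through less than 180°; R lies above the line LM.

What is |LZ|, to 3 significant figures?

39.7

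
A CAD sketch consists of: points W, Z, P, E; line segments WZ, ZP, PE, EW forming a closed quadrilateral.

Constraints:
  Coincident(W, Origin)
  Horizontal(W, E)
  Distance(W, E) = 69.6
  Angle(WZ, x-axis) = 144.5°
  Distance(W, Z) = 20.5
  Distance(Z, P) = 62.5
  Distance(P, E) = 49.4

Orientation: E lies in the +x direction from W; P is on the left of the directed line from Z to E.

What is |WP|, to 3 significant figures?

55.7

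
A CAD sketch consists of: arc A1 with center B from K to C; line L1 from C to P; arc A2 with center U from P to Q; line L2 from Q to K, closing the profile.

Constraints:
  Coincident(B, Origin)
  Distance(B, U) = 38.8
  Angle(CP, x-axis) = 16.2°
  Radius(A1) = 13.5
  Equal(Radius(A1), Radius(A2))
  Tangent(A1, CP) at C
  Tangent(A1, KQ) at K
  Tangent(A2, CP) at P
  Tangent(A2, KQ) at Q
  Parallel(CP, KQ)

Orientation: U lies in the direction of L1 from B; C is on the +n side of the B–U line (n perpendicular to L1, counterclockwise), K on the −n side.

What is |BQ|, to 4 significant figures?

41.08

The slot axis is L1's direction at 16.2°, so u = (cos 16.2°, sin 16.2°) = (0.9603, 0.2790) and n = (−sin 16.2°, cos 16.2°) = (-0.2790, 0.9603). B is at the origin and U lies 38.8 along u from B, so U = 38.8·u = (37.26, 10.82). Tangency of A1 to both parallel lines with radius 13.5 puts C and K at B ± 13.5·n: C = (-3.766, 12.96), K = (3.766, -12.96). Equal radii place P and Q the same way about U: P = U + 13.5·n = (33.49, 23.79), Q = U − 13.5·n = (41.03, -2.139). Then |BQ| = |Q − B| = 41.08.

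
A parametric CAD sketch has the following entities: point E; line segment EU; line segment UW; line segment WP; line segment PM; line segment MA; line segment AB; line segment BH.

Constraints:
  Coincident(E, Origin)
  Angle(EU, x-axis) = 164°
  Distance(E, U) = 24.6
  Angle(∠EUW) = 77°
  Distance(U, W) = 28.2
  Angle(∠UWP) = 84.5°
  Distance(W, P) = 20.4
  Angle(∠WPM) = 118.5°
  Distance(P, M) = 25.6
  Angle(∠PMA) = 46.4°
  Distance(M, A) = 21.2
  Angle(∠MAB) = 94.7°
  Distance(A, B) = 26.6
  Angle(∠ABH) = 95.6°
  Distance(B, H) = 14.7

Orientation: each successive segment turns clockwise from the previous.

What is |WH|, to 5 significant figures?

32.584

E is at the origin; EU runs at 164.0° with length 24.6, so U = (-23.647, 6.7807). ∠EUW = 77.0° gives UW at 61.000° from the x-axis; with |UW| = 28.2, W = (-9.9754, 31.445). ∠UWP = 84.5° gives WP at -34.500° from the x-axis; with |WP| = 20.4, P = (6.8368, 19.890). ∠WPM = 118.5° gives PM at -96.000° from the x-axis; with |PM| = 25.6, M = (4.1608, -5.5695). ∠PMA = 46.4° gives MA at 130.40° from the x-axis; with |MA| = 21.2, A = (-9.5793, 10.575). ∠MAB = 94.7° gives AB at 45.100° from the x-axis; with |AB| = 26.6, B = (9.1969, 29.417). ∠ABH = 95.6° gives BH at -39.300° from the x-axis; with |BH| = 14.7, H = (20.572, 20.106). Then |WH| = |H − W| = 32.584.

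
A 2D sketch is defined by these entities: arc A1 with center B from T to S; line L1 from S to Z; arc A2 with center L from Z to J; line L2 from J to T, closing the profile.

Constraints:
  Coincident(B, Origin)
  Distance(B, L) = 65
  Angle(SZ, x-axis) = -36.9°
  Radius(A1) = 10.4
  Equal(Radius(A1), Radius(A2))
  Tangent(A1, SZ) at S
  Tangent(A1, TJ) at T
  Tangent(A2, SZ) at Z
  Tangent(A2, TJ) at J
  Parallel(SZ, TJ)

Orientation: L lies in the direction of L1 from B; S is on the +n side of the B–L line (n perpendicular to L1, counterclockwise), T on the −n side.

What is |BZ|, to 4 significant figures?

65.83

Tangency of A1 to both parallel lines with radius 10.4 puts S and T at B ± 10.4·n: S = (6.244, 8.317), T = (-6.244, -8.317). Equal radii place Z and J the same way about L: Z = L + 10.4·n = (58.22, -30.71), J = L − 10.4·n = (45.74, -47.34). Then |BZ| = |Z − B| = 65.83.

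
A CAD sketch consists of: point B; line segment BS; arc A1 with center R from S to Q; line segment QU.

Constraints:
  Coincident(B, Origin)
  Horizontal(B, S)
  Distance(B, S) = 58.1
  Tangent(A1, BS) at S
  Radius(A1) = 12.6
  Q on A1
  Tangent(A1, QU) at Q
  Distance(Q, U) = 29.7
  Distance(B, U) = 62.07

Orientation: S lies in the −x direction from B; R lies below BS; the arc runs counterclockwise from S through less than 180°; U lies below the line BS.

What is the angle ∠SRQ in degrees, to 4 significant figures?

136.1°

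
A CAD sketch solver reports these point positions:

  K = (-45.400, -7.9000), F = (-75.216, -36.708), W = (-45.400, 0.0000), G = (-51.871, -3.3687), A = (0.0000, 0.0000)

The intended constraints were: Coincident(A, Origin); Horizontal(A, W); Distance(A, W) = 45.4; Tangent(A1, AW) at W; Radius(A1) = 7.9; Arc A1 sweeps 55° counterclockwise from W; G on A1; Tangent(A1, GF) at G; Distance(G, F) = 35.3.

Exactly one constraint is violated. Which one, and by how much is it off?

Distance(G, F) = 35.3 — off by 5.40.

A = (0.00, 0.00) ✓; A.y = 0.00, W.y = 0.00 ✓; |AW| = 45.40 ✓; ∠(KW, WA) = 90.00° ✓; |KW| = 7.900 ✓; bearing(K→G) − bearing(K→W) = 55.00° ✓; |KG| = 7.900 ✓; ∠(KG, GF) = 90.00° ✓; |GF| = 40.70 ✗.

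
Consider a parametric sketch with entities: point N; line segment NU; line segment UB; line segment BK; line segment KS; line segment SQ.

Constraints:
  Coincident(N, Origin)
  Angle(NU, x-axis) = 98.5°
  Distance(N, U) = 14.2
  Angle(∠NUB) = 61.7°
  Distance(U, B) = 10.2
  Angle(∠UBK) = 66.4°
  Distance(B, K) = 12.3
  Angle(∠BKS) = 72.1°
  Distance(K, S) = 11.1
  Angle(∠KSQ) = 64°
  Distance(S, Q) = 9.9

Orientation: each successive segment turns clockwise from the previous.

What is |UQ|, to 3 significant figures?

6.11

N is at the origin; NU runs at 98.5° with length 14.2, so U = (-2.10, 14.0). ∠NUB = 61.7° gives UB at -19.8° from the x-axis; with |UB| = 10.2, B = (7.50, 10.6). ∠UBK = 66.4° gives BK at -133° from the x-axis; with |BK| = 12.3, K = (-0.953, 1.65). ∠BKS = 72.1° gives KS at 119° from the x-axis; with |KS| = 11.1, S = (-6.28, 11.4). ∠KSQ = 64.0° gives SQ at 2.70° from the x-axis; with |SQ| = 9.9, Q = (3.61, 11.9). Then |UQ| = |Q − U| = 6.11.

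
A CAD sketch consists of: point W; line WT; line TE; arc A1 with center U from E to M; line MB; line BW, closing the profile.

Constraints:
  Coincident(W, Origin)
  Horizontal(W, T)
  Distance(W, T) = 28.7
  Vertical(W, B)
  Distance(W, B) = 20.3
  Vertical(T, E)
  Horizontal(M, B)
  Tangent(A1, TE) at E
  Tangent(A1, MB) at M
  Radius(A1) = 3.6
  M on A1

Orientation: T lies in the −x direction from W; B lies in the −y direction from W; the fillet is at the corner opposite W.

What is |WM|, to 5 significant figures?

32.282

W is at the origin; W and T share the same y with |WT| = 28.7 and T on the −x side, so T = (-28.700, 0.0000). WB is vertical with |WB| = 20.3 and B on the −y side, so B = (0.0000, -20.300). The virtual corner opposite W is at (-28.700, -20.300). A1 meets TE tangentially, so UE is at right angles to TE and the tangent condition forces UM to be normal to MB, with radius 3.6, so the center U sits 3.6 in from both sides at U = (-25.100, -16.700). That places the tangent points at E = (-28.700, -16.700) on TE and M = (-25.100, -20.300) on MB. Then |WM| = |M − W| = 32.282.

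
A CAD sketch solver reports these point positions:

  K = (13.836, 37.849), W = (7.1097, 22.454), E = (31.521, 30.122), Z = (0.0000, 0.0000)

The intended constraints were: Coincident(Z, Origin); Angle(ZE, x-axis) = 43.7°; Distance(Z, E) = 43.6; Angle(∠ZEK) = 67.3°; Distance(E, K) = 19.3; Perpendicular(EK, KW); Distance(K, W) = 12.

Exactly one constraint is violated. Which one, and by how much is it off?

Distance(K, W) = 12 — off by 4.80.

Z = (0.00, 0.00) ✓; ZE at 43.70° ✓; |ZE| = 43.60 ✓; ∠ZEK = 67.30° ✓; |EK| = 19.30 ✓; ∠(EK, KW) = 90.00° ✓; |KW| = 16.80 ✗.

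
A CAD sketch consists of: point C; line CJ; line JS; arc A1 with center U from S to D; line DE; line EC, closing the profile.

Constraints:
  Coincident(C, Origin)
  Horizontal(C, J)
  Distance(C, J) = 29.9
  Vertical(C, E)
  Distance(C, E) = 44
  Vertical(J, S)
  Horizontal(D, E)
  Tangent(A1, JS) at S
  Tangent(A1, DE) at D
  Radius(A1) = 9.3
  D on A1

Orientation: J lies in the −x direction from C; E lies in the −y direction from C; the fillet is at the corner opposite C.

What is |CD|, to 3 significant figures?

48.6

C is at the origin; CJ is horizontal with |CJ| = 29.9 and J on the −x side, so J = (-29.9, 0.00). C and E share the same x with |CE| = 44.0 and E on the −y side, so E = (0.00, -44.0). The virtual corner opposite C is at (-29.9, -44.0). A1 meets JS tangentially, so US is at right angles to JS and since A1 is tangent to DE there, UD ⟂ DE, with radius 9.3, so the center U sits 9.3 in from both sides at U = (-20.6, -34.7). That places the tangent points at S = (-29.9, -34.7) on JS and D = (-20.6, -44.0) on DE. Then |CD| = |D − C| = 48.6.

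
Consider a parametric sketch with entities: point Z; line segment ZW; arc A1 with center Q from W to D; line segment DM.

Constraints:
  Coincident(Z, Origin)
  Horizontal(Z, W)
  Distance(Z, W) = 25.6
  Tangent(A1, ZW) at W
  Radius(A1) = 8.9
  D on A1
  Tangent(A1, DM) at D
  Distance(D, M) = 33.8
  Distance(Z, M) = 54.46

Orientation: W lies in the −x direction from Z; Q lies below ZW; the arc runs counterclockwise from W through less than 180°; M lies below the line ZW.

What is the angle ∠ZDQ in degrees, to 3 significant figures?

13.2°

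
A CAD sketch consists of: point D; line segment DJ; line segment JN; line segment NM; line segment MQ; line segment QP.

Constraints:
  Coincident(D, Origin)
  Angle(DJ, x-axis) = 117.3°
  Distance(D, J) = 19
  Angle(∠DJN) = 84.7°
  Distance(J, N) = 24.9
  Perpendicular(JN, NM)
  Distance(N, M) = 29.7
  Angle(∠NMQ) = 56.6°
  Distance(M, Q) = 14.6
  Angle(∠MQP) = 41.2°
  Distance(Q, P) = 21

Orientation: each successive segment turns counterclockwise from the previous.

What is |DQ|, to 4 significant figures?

11.29

D is at the origin; DJ runs at 117.3° with length 19.0, so J = (-8.714, 16.88). ∠DJN = 84.7° gives JN at -147.4° from the x-axis; with |JN| = 24.9, N = (-29.69, 3.468). JN ⟂ NM, so NM runs at -57.40°; with |NM| = 29.7, M = (-13.69, -21.55). ∠NMQ = 56.6° gives MQ at 66.00° from the x-axis; with |MQ| = 14.6, Q = (-7.752, -8.215). Then |DQ| = |Q − D| = 11.29.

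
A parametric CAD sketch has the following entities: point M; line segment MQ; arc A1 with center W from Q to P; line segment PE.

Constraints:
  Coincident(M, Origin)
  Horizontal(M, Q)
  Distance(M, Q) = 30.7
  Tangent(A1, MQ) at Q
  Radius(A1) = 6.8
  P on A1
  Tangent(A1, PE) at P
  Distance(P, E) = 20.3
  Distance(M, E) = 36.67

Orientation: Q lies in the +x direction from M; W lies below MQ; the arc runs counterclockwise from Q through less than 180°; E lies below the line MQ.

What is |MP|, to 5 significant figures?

24.906

M is at the origin; M and Q share the same y with |MQ| = 30.7 and Q on the +x side, so Q = (30.700, 0.0000). Since A1 is tangent to MQ there, WQ ⟂ MQ, so W = Q + (0, -6.8) = (30.700, -6.8000). Since WP ⟂ PE (tangency), |WE| = √(6.8² + 20.3²) = 21.409 regardless of where P sits on A1. So E lies on both circle(M, 36.67) and circle(W, 21.409); the below-MQ intersection is E = (24.494, -27.290). P is the foot of the tangent from E: P = (23.903, -6.9981).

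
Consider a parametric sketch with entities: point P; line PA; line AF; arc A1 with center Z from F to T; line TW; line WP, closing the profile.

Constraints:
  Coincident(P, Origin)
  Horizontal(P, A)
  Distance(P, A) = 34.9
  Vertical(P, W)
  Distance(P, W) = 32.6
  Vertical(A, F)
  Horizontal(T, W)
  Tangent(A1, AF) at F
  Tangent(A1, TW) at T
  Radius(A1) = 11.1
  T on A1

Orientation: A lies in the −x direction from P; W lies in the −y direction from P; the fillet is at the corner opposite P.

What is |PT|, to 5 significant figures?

40.363

The virtual corner opposite P is at (-34.900, -32.600). The tangent condition forces ZF to be normal to AF and the tangent condition forces ZT to be normal to TW, with radius 11.1, so the center Z sits 11.1 in from both sides at Z = (-23.800, -21.500). That places the tangent points at F = (-34.900, -21.500) on AF and T = (-23.800, -32.600) on TW. Then |PT| = |T − P| = 40.363.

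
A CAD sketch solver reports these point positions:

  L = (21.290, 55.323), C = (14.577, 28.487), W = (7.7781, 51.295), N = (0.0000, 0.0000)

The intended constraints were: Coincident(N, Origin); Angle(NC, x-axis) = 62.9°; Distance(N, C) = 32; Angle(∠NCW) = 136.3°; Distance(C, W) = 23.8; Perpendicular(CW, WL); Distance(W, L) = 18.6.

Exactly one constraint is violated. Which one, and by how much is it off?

Distance(W, L) = 18.6 — off by 4.50.

N = (0.00, 0.00) ✓; NC at 62.90° ✓; |NC| = 32.00 ✓; ∠NCW = 136.3° ✓; |CW| = 23.80 ✓; ∠(CW, WL) = 90.00° ✓; |WL| = 14.10 ✗.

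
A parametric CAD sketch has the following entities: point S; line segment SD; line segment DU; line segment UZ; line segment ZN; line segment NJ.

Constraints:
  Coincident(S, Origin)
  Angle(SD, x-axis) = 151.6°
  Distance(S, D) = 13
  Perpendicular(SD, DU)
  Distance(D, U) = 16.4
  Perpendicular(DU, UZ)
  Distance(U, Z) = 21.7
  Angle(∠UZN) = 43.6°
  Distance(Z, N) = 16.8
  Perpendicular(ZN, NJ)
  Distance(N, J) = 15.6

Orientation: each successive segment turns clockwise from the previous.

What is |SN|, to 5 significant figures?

5.9323

S is at the origin; SD runs at 151.6° with length 13.0, so D = (-11.435, 6.1831). SD ⟂ DU, so DU runs at 61.600°; with |DU| = 16.4, U = (-3.6352, 20.609). DU is perpendicular to UZ, so UZ runs at -28.400°; with |UZ| = 21.7, Z = (15.453, 10.288). ∠UZN = 43.6° gives ZN at -164.80° from the x-axis; with |ZN| = 16.8, N = (-0.75910, 5.8835). Then |SN| = |N − S| = 5.9323.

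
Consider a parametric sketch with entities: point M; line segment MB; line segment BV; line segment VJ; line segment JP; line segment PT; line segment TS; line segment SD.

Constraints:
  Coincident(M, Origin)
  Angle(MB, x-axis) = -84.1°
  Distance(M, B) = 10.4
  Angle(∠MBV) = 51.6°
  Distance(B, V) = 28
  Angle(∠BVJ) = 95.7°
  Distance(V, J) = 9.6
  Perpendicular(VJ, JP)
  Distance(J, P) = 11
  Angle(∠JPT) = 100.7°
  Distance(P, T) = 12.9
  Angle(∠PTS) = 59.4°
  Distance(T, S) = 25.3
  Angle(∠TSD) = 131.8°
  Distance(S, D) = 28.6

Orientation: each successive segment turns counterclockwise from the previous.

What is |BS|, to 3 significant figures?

39.1

M is at the origin; MB runs at -84.1° with length 10.4, so B = (1.07, -10.3). ∠MBV = 51.6° gives BV at 44.3° from the x-axis; with |BV| = 28.0, V = (21.1, 9.21). ∠BVJ = 95.7° gives VJ at 129° from the x-axis; with |VJ| = 9.6, J = (15.1, 16.7). VJ ⟂ JP, so JP runs at -141°; with |JP| = 11.0, P = (6.52, 9.85). ∠JPT = 100.7° gives PT at -62.1° from the x-axis; with |PT| = 12.9, T = (12.6, -1.55). ∠PTS = 59.4° gives TS at 58.5° from the x-axis; with |TS| = 25.3, S = (25.8, 20.0). Then |BS| = |S − B| = 39.1.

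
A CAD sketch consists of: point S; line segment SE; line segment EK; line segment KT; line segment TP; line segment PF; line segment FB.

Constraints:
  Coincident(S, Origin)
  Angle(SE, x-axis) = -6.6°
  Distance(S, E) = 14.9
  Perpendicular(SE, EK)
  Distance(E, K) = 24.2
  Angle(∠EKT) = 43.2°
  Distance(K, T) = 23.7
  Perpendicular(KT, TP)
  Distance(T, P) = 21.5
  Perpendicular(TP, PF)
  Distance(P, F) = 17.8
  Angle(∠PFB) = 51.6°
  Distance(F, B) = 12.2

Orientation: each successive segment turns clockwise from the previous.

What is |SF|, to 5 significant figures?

27.035

The perpendicularity gives TP at right angles to KT, so TP runs at 36.600°; with |TP| = 21.5, P = (15.150, 6.0934). The perpendicularity gives PF at right angles to TP, so PF runs at -53.400°; with |PF| = 17.8, F = (25.763, -8.1967). Then |SF| = |F − S| = 27.035.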